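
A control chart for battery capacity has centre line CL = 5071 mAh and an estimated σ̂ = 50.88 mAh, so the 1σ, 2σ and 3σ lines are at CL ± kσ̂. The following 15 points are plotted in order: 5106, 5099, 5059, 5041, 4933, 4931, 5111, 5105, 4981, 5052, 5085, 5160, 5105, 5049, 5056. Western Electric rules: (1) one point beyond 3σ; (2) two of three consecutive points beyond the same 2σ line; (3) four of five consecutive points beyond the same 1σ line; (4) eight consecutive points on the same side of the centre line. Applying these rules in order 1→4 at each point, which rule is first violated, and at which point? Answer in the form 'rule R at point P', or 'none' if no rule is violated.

rule 2 at point 6

Zone of each point (C = within 1σ̂, B = 1σ̂–2σ̂, A = 2σ̂–3σ̂, * = beyond 3σ̂; sign = side of CL): 1:+C, 2:+C, 3:-C, 4:-C, 5:-A, 6:-A, 7:+C, 8:+C, 9:-B, 10:-C, 11:+C, 12:+B, 13:+C, 14:-C, 15:-C
Rule 2 (two of three consecutive points beyond the same 2σ limit) is satisfied at point 6.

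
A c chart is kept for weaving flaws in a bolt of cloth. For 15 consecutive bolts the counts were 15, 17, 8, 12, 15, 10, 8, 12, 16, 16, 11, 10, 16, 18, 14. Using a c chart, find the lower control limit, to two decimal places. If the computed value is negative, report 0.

c̄ = (15 + 17 + 8 + 12 + 15 + 10 + 8 + 12 + 16 + 16 + 11 + 10 + 16 + 18 + 14) / 15 = 198 / 15 = 13.2000
LCL = c̄ − 3√c̄ = 13.2000 − 3 × 3.6332 = 2.3005

2.30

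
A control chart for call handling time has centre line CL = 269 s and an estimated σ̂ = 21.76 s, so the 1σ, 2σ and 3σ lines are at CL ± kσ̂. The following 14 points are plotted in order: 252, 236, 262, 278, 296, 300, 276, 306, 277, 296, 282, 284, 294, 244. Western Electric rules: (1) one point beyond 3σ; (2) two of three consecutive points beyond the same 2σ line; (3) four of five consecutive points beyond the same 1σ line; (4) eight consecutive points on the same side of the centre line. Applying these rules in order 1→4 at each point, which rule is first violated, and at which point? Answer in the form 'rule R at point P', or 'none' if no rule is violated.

rule 4 at point 11

Zone of each point (C = within 1σ̂, B = 1σ̂–2σ̂, A = 2σ̂–3σ̂, * = beyond 3σ̂; sign = side of CL): 1:-C, 2:-B, 3:-C, 4:+C, 5:+B, 6:+B, 7:+C, 8:+B, 9:+C, 10:+B, 11:+C, 12:+C, 13:+B, 14:-B
Rule 4 (eight consecutive points on the same side of the centre line) is satisfied at point 11.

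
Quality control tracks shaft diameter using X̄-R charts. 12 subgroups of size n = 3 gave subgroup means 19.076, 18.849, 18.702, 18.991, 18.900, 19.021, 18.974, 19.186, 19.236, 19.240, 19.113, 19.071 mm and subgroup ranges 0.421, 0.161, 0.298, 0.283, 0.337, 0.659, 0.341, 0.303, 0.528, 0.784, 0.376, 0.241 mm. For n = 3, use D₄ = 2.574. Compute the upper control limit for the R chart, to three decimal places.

R̄ = (0.421 + 0.161 + 0.298 + 0.283 + 0.337 + 0.659 + 0.341 + 0.303 + 0.528 + 0.784 + 0.376 + 0.241) / 12 = 4.7320 / 12 = 0.3943
UCL_R = D₄·R̄ = 2.574 × 0.3943 = 1.0150

1.015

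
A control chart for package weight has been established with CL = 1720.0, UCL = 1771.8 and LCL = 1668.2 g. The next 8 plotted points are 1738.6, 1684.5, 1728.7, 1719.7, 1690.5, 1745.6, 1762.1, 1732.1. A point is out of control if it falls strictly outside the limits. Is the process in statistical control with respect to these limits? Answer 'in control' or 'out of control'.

All 8 points lie within [1668.2, 1771.8].

in control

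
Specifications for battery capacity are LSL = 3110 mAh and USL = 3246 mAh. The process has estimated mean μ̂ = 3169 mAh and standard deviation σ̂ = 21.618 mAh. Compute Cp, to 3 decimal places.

Cp = (USL − LSL) / (6σ̂) = (3246 − 3110) / (6 × 21.618) = 136.0000 / 129.7080 = 1.0485

1.049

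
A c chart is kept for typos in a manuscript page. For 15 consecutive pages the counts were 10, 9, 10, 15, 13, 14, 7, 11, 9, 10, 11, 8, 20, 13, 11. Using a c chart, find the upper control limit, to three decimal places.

c̄ = (10 + 9 + 10 + 15 + 13 + 14 + 7 + 11 + 9 + 10 + 11 + 8 + 20 + 13 + 11) / 15 = 171 / 15 = 11.4000
UCL = c̄ + 3√c̄ = 11.4000 + 3 × √11.4000 = 11.4000 + 3 × 3.3764 = 21.5292

21.529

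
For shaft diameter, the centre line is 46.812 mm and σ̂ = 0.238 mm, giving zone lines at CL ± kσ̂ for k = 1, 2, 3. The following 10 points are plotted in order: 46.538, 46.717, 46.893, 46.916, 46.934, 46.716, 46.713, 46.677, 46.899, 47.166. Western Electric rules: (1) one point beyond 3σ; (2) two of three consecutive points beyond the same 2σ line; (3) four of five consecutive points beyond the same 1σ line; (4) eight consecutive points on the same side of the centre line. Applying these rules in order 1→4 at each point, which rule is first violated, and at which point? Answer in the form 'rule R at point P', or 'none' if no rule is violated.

none

Zone of each point (C = within 1σ̂, B = 1σ̂–2σ̂, A = 2σ̂–3σ̂, * = beyond 3σ̂; sign = side of CL): 1:-B, 2:-C, 3:+C, 4:+C, 5:+C, 6:-C, 7:-C, 8:-C, 9:+C, 10:+B
No rule fires across all 10 points.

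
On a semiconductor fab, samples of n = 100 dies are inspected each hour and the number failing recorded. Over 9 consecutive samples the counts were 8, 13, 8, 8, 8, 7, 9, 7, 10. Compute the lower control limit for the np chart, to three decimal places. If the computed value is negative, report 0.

p̄ = Σdᵢ / (k·n) = 78 / (9 × 100) = 0.08667
LCL = np̄ − 3·√(np̄(1−p̄)) = 8.6667 − 3 × 2.8135 = 0.2263

0.226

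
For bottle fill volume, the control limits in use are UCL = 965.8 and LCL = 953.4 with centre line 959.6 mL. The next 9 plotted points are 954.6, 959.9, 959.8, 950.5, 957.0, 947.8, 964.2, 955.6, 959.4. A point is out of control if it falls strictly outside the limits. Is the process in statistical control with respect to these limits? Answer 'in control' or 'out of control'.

out of control

Compare each point to [953.4, 965.8]: sample 4 = 950.5 < LCL; sample 6 = 947.8 < LCL.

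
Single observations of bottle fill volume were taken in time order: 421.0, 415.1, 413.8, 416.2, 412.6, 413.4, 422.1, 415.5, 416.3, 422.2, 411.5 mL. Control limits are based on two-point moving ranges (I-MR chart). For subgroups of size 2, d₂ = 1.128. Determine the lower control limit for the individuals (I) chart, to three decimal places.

X̄ = (421.0 + 415.1 + 413.8 + 416.2 + 412.6 + 413.4 + 422.1 + 415.5 + 416.3 + 422.2 + 411.5) / 11 = 416.3364
Moving ranges: 5.9, 1.3, 2.4, 3.6, 0.8, 8.7, 6.6, 0.8, 5.9, 10.7; M̄R̄ = 46.7000 / 10 = 4.6700
LCL = X̄ − 3·M̄R̄/d₂ = 416.3364 − 3 × 4.6700 / 1.128 = 403.9162

403.916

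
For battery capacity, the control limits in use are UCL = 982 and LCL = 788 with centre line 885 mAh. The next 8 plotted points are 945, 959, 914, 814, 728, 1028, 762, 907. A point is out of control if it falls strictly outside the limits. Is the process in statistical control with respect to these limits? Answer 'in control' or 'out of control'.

Compare each point to [788, 982]: sample 5 = 728 < LCL; sample 6 = 1028 > UCL; sample 7 = 762 < LCL.

out of control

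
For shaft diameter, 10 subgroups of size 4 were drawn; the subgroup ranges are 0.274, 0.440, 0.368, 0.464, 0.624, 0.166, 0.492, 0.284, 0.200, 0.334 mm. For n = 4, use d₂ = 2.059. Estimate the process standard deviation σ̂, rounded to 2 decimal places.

R̄ = (0.274 + 0.440 + 0.368 + 0.464 + 0.624 + 0.166 + 0.492 + 0.284 + 0.200 + 0.334) / 10 = 0.3646
σ̂ = R̄ / d₂ = 0.3646 / 2.059 = 0.1771

0.18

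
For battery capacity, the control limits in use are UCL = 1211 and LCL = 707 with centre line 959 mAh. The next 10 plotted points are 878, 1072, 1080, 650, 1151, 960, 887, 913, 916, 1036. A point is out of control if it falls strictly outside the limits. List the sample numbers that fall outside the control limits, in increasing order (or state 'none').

4

Compare each point to [707, 1211]: sample 4 = 650 < LCL.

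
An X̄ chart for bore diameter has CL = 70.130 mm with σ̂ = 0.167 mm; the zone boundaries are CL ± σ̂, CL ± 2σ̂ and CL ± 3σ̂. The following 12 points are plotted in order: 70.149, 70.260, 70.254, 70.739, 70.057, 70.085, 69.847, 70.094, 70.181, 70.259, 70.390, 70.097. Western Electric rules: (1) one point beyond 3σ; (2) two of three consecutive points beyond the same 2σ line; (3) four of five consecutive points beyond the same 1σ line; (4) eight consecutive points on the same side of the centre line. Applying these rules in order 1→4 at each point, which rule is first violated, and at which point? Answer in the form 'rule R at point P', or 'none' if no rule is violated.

Zone of each point (C = within 1σ̂, B = 1σ̂–2σ̂, A = 2σ̂–3σ̂, * = beyond 3σ̂; sign = side of CL): 1:+C, 2:+C, 3:+C, 4:+*, 5:-C, 6:-C, 7:-B, 8:-C, 9:+C, 10:+C, 11:+B, 12:-C
Rule 1 (one point beyond the 3σ limits) is satisfied at point 4.

rule 1 at point 4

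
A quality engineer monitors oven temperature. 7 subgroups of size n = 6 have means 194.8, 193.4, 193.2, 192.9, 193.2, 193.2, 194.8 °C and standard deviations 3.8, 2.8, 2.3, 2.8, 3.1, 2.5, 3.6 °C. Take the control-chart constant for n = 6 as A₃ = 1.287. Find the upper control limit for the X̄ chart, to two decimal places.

197.49

X̄̄ = (194.8 + 193.4 + 193.2 + 192.9 + 193.2 + 193.2 + 194.8) / 7 = 193.6429
s̄ = (3.8 + 2.8 + 2.3 + 2.8 + 3.1 + 2.5 + 3.6) / 7 = 2.9857
UCL = X̄̄ + A₃·s̄ = 193.6429 + 1.287 × 2.9857 = 197.4855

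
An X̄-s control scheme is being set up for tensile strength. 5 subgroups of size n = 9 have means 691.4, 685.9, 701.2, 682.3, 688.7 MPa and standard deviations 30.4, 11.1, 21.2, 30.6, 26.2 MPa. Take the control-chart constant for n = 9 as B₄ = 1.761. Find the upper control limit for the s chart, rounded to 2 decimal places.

42.09

s̄ = (30.4 + 11.1 + 21.2 + 30.6 + 26.2) / 5 = 23.9000
UCL_s = B₄·s̄ = 1.761 × 23.9000 = 42.0879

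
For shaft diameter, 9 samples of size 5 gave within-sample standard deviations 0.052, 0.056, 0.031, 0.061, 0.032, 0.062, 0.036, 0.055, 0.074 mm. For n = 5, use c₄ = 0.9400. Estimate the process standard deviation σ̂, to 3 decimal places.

s̄ = (0.052 + 0.056 + 0.031 + 0.061 + 0.032 + 0.062 + 0.036 + 0.055 + 0.074) / 9 = 0.0510
σ̂ = s̄ / c₄ = 0.0510 / 0.9400 = 0.0543

0.054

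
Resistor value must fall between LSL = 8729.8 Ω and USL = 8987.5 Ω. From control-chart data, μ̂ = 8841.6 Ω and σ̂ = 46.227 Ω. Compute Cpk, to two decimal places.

Cpu = (USL − μ̂) / (3σ̂) = (8987.5 − 8841.6) / (3 × 46.227) = 1.0521; Cpl = (μ̂ − LSL) / (3σ̂) = (8841.6 − 8729.8) / (3 × 46.227) = 0.8062; Cpk = min(Cpu, Cpl) = 0.8062

0.81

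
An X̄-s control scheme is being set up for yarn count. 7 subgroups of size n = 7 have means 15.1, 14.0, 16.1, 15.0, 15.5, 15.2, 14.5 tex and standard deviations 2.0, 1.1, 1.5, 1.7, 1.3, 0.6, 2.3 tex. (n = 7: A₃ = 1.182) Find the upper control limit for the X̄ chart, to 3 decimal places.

X̄̄ = (15.1 + 14.0 + 16.1 + 15.0 + 15.5 + 15.2 + 14.5) / 7 = 15.0571
s̄ = (2.0 + 1.1 + 1.5 + 1.7 + 1.3 + 0.6 + 2.3) / 7 = 1.5000
UCL = X̄̄ + A₃·s̄ = 15.0571 + 1.182 × 1.5000 = 16.8301

16.830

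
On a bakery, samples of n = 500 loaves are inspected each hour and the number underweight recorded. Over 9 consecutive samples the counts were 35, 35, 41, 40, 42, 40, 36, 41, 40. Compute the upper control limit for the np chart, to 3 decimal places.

56.855

p̄ = Σdᵢ / (k·n) = 350 / (9 × 500) = 0.07778
UCL = np̄ + 3·√(np̄(1−p̄)) = 38.8889 + 3 × √(38.8889×0.92222) = 38.8889 + 3 × 5.9887 = 56.8549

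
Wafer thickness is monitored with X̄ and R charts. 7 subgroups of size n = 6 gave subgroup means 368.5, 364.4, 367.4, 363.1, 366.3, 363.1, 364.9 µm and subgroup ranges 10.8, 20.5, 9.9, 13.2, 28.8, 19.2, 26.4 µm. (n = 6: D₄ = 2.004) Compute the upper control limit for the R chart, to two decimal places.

36.87

R̄ = (10.8 + 20.5 + 9.9 + 13.2 + 28.8 + 19.2 + 26.4) / 7 = 128.8000 / 7 = 18.4000
UCL_R = D₄·R̄ = 2.004 × 18.4000 = 36.8736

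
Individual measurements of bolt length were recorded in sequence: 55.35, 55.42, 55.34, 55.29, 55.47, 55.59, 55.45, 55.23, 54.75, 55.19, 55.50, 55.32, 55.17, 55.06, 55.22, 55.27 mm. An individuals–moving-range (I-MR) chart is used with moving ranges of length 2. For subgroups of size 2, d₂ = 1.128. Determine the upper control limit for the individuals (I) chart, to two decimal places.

55.77

X̄ = (55.35 + 55.42 + 55.34 + 55.29 + 55.47 + 55.59 + 55.45 + 55.23 + 54.75 + 55.19 + 55.50 + 55.32 + 55.17 + 55.06 + 55.22 + 55.27) / 16 = 55.2888
Moving ranges: 0.07, 0.08, 0.05, 0.18, 0.12, 0.14, 0.22, 0.48, 0.44, 0.31, 0.18, 0.15, 0.11, 0.16, 0.05; M̄R̄ = 2.7400 / 15 = 0.1827
UCL = X̄ + 3·M̄R̄/d₂ = 55.2888 + 3 × 0.1827 / 1.128 = 55.7746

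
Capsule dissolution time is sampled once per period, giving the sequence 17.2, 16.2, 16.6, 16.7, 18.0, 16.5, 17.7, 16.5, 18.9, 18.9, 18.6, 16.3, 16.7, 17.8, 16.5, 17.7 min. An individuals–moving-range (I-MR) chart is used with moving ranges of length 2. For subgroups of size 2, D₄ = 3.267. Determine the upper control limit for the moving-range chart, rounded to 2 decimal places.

Moving ranges: 1.0, 0.4, 0.1, 1.3, 1.5, 1.2, 1.2, 2.4, 0.0, 0.3, 2.3, 0.4, 1.1, 1.3, 1.2; M̄R̄ = 15.7000 / 15 = 1.0467
UCL_MR = D₄·M̄R̄ = 3.267 × 1.0467 = 3.4195

3.42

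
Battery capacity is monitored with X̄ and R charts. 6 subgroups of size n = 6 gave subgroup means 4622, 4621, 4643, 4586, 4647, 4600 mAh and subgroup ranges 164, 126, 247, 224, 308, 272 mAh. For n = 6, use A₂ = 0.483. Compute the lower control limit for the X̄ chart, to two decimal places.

4511.88

X̄̄ = (4622 + 4621 + 4643 + 4586 + 4647 + 4600) / 6 = 27719.0000 / 6 = 4619.8333
R̄ = (164 + 126 + 247 + 224 + 308 + 272) / 6 = 1341.0000 / 6 = 223.5000
LCL = X̄̄ − A₂·R̄ = 4619.8333 − 0.483 × 223.5000 = 4511.8828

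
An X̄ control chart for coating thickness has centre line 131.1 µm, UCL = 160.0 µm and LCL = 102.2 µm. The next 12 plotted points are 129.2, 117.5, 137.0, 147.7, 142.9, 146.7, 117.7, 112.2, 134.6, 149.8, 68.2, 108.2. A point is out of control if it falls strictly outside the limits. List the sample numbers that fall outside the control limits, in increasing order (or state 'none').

Compare each point to [102.2, 160.0]: sample 11 = 68.2 < LCL.

11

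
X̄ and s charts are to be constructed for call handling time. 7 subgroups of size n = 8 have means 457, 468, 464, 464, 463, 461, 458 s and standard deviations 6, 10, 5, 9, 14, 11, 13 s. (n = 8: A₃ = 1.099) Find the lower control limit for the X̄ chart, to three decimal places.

X̄̄ = (457 + 468 + 464 + 464 + 463 + 461 + 458) / 7 = 462.1429
s̄ = (6 + 10 + 5 + 9 + 14 + 11 + 13) / 7 = 9.7143
LCL = X̄̄ − A₃·s̄ = 462.1429 − 1.099 × 9.7143 = 451.4669

451.467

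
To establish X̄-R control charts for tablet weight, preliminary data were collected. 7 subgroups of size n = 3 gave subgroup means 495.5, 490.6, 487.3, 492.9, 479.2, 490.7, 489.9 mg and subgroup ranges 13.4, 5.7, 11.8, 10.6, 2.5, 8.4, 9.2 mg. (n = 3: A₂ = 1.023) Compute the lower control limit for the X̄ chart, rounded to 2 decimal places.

X̄̄ = (495.5 + 490.6 + 487.3 + 492.9 + 479.2 + 490.7 + 489.9) / 7 = 3426.1000 / 7 = 489.4429
R̄ = (13.4 + 5.7 + 11.8 + 10.6 + 2.5 + 8.4 + 9.2) / 7 = 61.6000 / 7 = 8.8000
LCL = X̄̄ − A₂·R̄ = 489.4429 − 1.023 × 8.8000 = 480.4405

480.44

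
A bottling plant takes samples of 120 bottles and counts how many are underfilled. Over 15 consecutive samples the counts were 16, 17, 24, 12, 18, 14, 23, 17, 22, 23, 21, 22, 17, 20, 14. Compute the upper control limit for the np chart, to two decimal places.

p̄ = Σdᵢ / (k·n) = 280 / (15 × 120) = 0.15556
UCL = np̄ + 3·√(np̄(1−p̄)) = 18.6667 + 3 × √(18.6667×0.84444) = 18.6667 + 3 × 3.9703 = 30.5774

30.58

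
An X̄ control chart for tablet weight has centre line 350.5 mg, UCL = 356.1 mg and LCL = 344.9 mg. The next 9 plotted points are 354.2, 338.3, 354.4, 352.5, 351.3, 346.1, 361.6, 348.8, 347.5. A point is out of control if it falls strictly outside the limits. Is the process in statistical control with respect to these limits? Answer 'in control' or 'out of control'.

out of control

Compare each point to [344.9, 356.1]: sample 2 = 338.3 < LCL; sample 7 = 361.6 > UCL.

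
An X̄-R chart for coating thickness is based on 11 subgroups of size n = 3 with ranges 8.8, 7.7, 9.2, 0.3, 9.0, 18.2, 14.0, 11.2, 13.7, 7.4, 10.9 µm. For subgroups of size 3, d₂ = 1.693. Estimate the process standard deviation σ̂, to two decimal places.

R̄ = (8.8 + 7.7 + 9.2 + 0.3 + 9.0 + 18.2 + 14.0 + 11.2 + 13.7 + 7.4 + 10.9) / 11 = 10.0364
σ̂ = R̄ / d₂ = 10.0364 / 1.693 = 5.9282

5.93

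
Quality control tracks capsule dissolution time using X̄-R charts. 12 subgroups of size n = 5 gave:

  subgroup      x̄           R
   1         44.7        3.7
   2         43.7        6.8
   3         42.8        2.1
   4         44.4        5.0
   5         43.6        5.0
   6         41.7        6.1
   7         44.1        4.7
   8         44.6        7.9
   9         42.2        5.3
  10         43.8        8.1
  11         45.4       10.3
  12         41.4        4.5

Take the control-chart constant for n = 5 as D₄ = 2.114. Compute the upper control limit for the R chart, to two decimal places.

12.24

R̄ = (3.7 + 6.8 + 2.1 + 5.0 + 5.0 + 6.1 + 4.7 + 7.9 + 5.3 + 8.1 + 10.3 + 4.5) / 12 = 69.5000 / 12 = 5.7917
UCL_R = D₄·R̄ = 2.114 × 5.7917 = 12.2436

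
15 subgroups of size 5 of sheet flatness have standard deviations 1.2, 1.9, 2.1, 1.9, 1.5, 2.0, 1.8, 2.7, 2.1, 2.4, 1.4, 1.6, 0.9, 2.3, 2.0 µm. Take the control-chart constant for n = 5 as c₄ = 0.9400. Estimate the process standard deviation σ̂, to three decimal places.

1.972

s̄ = (1.2 + 1.9 + 2.1 + 1.9 + 1.5 + 2.0 + 1.8 + 2.7 + 2.1 + 2.4 + 1.4 + 1.6 + 0.9 + 2.3 + 2.0) / 15 = 1.8533
σ̂ = s̄ / c₄ = 1.8533 / 0.9400 = 1.9716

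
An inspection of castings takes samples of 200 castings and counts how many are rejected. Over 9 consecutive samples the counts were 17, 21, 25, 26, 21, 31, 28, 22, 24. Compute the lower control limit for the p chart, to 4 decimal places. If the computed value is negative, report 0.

0.0506

p̄ = Σdᵢ / (k·n) = 215 / (9 × 200) = 0.11944
LCL = p̄ − 3·√(p̄(1−p̄)/n) = 0.11944 − 3 × 0.02293 = 0.05065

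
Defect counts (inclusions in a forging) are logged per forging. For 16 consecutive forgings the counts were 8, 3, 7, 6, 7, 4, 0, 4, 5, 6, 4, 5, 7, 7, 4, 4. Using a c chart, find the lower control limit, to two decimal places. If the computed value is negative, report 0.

0.00

c̄ = (8 + 3 + 7 + 6 + 7 + 4 + 0 + 4 + 5 + 6 + 4 + 5 + 7 + 7 + 4 + 4) / 16 = 81 / 16 = 5.0625
LCL = c̄ − 3√c̄ = 5.0625 − 3 × 2.2500 = -1.6875 → 0 (cannot be negative)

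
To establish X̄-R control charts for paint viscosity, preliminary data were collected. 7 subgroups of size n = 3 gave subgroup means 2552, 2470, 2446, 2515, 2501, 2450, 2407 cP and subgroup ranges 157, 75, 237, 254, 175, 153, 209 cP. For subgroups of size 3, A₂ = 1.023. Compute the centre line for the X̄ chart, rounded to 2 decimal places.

2477.29

X̄̄ = (2552 + 2470 + 2446 + 2515 + 2501 + 2450 + 2407) / 7 = 17341.0000 / 7 = 2477.2857
CL = X̄̄ = 2477.2857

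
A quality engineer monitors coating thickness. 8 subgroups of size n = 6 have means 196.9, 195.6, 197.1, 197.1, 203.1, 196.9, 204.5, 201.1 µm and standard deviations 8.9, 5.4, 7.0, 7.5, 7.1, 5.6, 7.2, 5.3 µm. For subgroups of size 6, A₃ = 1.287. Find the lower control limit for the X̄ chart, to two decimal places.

X̄̄ = (196.9 + 195.6 + 197.1 + 197.1 + 203.1 + 196.9 + 204.5 + 201.1) / 8 = 199.0375
s̄ = (8.9 + 5.4 + 7.0 + 7.5 + 7.1 + 5.6 + 7.2 + 5.3) / 8 = 6.7500
LCL = X̄̄ − A₃·s̄ = 199.0375 − 1.287 × 6.7500 = 190.3502

190.35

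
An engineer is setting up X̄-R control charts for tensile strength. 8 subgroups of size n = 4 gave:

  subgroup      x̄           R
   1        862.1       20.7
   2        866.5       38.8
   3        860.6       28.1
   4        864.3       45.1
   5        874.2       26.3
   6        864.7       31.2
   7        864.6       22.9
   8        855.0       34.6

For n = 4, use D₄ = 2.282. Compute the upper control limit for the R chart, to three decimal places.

70.656

R̄ = (20.7 + 38.8 + 28.1 + 45.1 + 26.3 + 31.2 + 22.9 + 34.6) / 8 = 247.7000 / 8 = 30.9625
UCL_R = D₄·R̄ = 2.282 × 30.9625 = 70.6564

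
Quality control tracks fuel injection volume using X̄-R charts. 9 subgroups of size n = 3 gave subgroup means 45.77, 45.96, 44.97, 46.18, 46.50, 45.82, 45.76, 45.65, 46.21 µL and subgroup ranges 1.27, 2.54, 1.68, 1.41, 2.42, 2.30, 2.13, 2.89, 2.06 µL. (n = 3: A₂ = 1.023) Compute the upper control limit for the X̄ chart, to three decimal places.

47.994

X̄̄ = (45.77 + 45.96 + 44.97 + 46.18 + 46.50 + 45.82 + 45.76 + 45.65 + 46.21) / 9 = 412.8200 / 9 = 45.8689
R̄ = (1.27 + 2.54 + 1.68 + 1.41 + 2.42 + 2.30 + 2.13 + 2.89 + 2.06) / 9 = 18.7000 / 9 = 2.0778
UCL = X̄̄ + A₂·R̄ = 45.8689 + 1.023 × 2.0778 = 47.9945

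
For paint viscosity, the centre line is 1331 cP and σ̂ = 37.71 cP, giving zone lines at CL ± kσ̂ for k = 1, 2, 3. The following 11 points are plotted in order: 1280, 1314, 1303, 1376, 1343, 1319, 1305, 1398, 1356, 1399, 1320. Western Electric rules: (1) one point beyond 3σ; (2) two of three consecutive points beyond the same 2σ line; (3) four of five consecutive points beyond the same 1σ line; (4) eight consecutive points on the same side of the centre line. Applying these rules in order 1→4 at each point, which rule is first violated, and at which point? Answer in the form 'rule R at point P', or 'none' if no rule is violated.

Zone of each point (C = within 1σ̂, B = 1σ̂–2σ̂, A = 2σ̂–3σ̂, * = beyond 3σ̂; sign = side of CL): 1:-B, 2:-C, 3:-C, 4:+B, 5:+C, 6:-C, 7:-C, 8:+B, 9:+C, 10:+B, 11:-C
No rule fires across all 11 points.

none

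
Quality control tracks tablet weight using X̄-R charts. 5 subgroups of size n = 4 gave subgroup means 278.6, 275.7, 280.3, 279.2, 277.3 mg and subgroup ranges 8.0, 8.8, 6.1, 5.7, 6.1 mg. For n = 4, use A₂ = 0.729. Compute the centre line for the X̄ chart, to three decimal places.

278.220

X̄̄ = (278.6 + 275.7 + 280.3 + 279.2 + 277.3) / 5 = 1391.1000 / 5 = 278.2200
CL = X̄̄ = 278.2200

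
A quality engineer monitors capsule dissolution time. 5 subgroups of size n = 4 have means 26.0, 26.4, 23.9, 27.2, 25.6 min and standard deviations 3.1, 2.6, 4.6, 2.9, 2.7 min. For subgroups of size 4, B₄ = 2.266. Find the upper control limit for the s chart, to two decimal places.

s̄ = (3.1 + 2.6 + 4.6 + 2.9 + 2.7) / 5 = 3.1800
UCL_s = B₄·s̄ = 2.266 × 3.1800 = 7.2059

7.21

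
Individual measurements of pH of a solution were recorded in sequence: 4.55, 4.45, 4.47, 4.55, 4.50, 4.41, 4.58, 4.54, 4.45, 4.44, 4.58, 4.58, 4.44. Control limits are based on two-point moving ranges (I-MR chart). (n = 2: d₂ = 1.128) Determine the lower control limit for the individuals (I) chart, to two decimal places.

X̄ = (4.55 + 4.45 + 4.47 + 4.55 + 4.50 + 4.41 + 4.58 + 4.54 + 4.45 + 4.44 + 4.58 + 4.58 + 4.44) / 13 = 4.5031
Moving ranges: 0.10, 0.02, 0.08, 0.05, 0.09, 0.17, 0.04, 0.09, 0.01, 0.14, 0.00, 0.14; M̄R̄ = 0.9300 / 12 = 0.0775
LCL = X̄ − 3·M̄R̄/d₂ = 4.5031 − 3 × 0.0775 / 1.128 = 4.2970

4.30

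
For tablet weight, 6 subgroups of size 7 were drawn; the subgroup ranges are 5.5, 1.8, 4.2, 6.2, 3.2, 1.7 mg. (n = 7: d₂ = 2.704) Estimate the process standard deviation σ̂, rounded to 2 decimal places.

R̄ = (5.5 + 1.8 + 4.2 + 6.2 + 3.2 + 1.7) / 6 = 3.7667
σ̂ = R̄ / d₂ = 3.7667 / 2.704 = 1.3930

1.39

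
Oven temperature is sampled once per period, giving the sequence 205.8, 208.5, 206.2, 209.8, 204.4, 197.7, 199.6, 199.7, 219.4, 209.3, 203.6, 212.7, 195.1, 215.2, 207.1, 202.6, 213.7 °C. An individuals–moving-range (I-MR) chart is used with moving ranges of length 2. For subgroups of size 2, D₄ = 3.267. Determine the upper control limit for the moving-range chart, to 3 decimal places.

26.279

Moving ranges: 2.7, 2.3, 3.6, 5.4, 6.7, 1.9, 0.1, 19.7, 10.1, 5.7, 9.1, 17.6, 20.1, 8.1, 4.5, 11.1; M̄R̄ = 128.7000 / 16 = 8.0437
UCL_MR = D₄·M̄R̄ = 3.267 × 8.0437 = 26.2789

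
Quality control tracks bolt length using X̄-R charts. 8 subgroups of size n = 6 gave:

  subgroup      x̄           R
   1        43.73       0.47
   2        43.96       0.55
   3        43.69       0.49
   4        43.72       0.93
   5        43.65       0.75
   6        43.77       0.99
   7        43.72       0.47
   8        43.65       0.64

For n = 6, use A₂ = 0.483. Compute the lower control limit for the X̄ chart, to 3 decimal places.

X̄̄ = (43.73 + 43.96 + 43.69 + 43.72 + 43.65 + 43.77 + 43.72 + 43.65) / 8 = 349.8900 / 8 = 43.7362
R̄ = (0.47 + 0.55 + 0.49 + 0.93 + 0.75 + 0.99 + 0.47 + 0.64) / 8 = 5.2900 / 8 = 0.6613
LCL = X̄̄ − A₂·R̄ = 43.7362 − 0.483 × 0.6613 = 43.4169

43.417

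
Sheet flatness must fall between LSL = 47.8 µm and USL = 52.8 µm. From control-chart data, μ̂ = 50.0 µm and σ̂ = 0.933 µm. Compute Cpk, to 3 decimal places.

0.786

Cpu = (USL − μ̂) / (3σ̂) = (52.8 − 50.0) / (3 × 0.933) = 1.0004; Cpl = (μ̂ − LSL) / (3σ̂) = (50.0 − 47.8) / (3 × 0.933) = 0.7860; Cpk = min(Cpu, Cpl) = 0.7860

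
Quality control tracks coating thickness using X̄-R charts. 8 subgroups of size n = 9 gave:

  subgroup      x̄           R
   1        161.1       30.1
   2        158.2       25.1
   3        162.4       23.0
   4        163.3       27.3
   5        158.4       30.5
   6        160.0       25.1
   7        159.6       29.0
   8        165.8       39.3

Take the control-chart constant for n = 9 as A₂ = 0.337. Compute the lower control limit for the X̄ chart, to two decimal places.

151.44

X̄̄ = (161.1 + 158.2 + 162.4 + 163.3 + 158.4 + 160.0 + 159.6 + 165.8) / 8 = 1288.8000 / 8 = 161.1000
R̄ = (30.1 + 25.1 + 23.0 + 27.3 + 30.5 + 25.1 + 29.0 + 39.3) / 8 = 229.4000 / 8 = 28.6750
LCL = X̄̄ − A₂·R̄ = 161.1000 − 0.337 × 28.6750 = 151.4365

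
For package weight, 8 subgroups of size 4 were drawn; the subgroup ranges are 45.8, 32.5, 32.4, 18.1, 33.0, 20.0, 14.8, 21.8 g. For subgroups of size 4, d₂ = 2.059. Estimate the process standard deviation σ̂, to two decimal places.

13.26

R̄ = (45.8 + 32.5 + 32.4 + 18.1 + 33.0 + 20.0 + 14.8 + 21.8) / 8 = 27.3000
σ̂ = R̄ / d₂ = 27.3000 / 2.059 = 13.2589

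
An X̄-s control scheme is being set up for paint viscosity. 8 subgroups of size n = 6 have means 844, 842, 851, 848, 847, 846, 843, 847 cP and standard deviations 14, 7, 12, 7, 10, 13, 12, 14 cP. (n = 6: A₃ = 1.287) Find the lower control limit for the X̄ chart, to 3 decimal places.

X̄̄ = (844 + 842 + 851 + 848 + 847 + 846 + 843 + 847) / 8 = 846.0000
s̄ = (14 + 7 + 12 + 7 + 10 + 13 + 12 + 14) / 8 = 11.1250
LCL = X̄̄ − A₃·s̄ = 846.0000 − 1.287 × 11.1250 = 831.6821

831.682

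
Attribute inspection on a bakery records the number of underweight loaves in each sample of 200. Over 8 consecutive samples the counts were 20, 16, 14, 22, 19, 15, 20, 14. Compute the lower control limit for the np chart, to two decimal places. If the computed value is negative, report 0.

5.51

p̄ = Σdᵢ / (k·n) = 140 / (8 × 200) = 0.08750
LCL = np̄ − 3·√(np̄(1−p̄)) = 17.5000 − 3 × 3.9961 = 5.5117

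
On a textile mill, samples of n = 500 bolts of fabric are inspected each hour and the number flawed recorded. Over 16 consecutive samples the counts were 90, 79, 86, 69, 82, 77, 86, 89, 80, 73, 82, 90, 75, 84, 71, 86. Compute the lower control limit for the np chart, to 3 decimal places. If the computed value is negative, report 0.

p̄ = Σdᵢ / (k·n) = 1299 / (16 × 500) = 0.16237
LCL = np̄ − 3·√(np̄(1−p̄)) = 81.1875 − 3 × 8.2465 = 56.4480

56.448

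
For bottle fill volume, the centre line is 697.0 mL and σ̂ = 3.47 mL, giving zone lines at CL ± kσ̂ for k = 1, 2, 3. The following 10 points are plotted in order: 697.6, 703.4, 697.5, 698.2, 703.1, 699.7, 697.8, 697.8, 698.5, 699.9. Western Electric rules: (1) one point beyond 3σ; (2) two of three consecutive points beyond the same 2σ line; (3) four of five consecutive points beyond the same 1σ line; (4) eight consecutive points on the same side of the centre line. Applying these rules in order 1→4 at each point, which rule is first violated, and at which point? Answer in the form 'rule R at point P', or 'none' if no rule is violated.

rule 4 at point 8

Zone of each point (C = within 1σ̂, B = 1σ̂–2σ̂, A = 2σ̂–3σ̂, * = beyond 3σ̂; sign = side of CL): 1:+C, 2:+B, 3:+C, 4:+C, 5:+B, 6:+C, 7:+C, 8:+C, 9:+C, 10:+C
Rule 4 (eight consecutive points on the same side of the centre line) is satisfied at point 8.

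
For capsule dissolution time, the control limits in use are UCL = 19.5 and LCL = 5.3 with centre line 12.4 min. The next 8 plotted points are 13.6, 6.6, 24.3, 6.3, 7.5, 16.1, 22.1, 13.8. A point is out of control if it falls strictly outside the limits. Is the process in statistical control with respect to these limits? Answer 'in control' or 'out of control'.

Compare each point to [5.3, 19.5]: sample 3 = 24.3 > UCL; sample 7 = 22.1 > UCL.

out of control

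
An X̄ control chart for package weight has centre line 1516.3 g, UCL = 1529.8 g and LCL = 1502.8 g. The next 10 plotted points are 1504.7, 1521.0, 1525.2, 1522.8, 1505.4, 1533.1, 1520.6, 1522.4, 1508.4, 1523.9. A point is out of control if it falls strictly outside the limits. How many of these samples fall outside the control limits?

1

Compare each point to [1502.8, 1529.8]: sample 6 = 1533.1 > UCL.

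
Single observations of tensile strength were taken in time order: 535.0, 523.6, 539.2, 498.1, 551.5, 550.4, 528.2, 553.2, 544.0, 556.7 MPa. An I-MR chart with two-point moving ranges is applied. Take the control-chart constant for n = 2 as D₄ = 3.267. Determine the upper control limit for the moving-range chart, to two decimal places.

69.59

Moving ranges: 11.4, 15.6, 41.1, 53.4, 1.1, 22.2, 25.0, 9.2, 12.7; M̄R̄ = 191.7000 / 9 = 21.3000
UCL_MR = D₄·M̄R̄ = 3.267 × 21.3000 = 69.5871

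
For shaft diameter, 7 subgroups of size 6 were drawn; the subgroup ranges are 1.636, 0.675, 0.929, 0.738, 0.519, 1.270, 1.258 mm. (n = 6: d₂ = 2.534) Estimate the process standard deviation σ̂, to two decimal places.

R̄ = (1.636 + 0.675 + 0.929 + 0.738 + 0.519 + 1.270 + 1.258) / 7 = 1.0036
σ̂ = R̄ / d₂ = 1.0036 / 2.534 = 0.3960

0.40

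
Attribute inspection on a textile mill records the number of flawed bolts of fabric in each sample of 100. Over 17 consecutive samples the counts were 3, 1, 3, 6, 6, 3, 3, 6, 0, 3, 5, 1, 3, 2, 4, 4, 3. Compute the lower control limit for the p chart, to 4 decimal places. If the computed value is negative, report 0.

p̄ = Σdᵢ / (k·n) = 56 / (17 × 100) = 0.03294
LCL = p̄ − 3·√(p̄(1−p̄)/n) = 0.03294 − 3 × 0.01785 = -0.02060 → 0 (negative, so LCL = 0)

0.0000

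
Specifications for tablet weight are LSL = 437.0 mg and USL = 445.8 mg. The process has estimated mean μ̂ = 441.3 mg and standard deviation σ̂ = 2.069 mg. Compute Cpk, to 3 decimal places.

Cpu = (USL − μ̂) / (3σ̂) = (445.8 − 441.3) / (3 × 2.069) = 0.7250; Cpl = (μ̂ − LSL) / (3σ̂) = (441.3 − 437.0) / (3 × 2.069) = 0.6928; Cpk = min(Cpu, Cpl) = 0.6928

0.693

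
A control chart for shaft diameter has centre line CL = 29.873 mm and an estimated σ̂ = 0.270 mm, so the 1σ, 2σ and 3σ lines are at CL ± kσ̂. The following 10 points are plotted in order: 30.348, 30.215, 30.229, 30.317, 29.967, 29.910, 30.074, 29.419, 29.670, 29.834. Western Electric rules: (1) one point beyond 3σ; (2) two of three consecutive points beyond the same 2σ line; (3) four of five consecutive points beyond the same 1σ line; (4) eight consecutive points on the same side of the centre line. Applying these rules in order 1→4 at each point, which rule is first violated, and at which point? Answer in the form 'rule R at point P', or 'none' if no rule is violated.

rule 3 at point 4

Zone of each point (C = within 1σ̂, B = 1σ̂–2σ̂, A = 2σ̂–3σ̂, * = beyond 3σ̂; sign = side of CL): 1:+B, 2:+B, 3:+B, 4:+B, 5:+C, 6:+C, 7:+C, 8:-B, 9:-C, 10:-C
Rule 3 (four of five consecutive points beyond the same 1σ limit) is satisfied at point 4.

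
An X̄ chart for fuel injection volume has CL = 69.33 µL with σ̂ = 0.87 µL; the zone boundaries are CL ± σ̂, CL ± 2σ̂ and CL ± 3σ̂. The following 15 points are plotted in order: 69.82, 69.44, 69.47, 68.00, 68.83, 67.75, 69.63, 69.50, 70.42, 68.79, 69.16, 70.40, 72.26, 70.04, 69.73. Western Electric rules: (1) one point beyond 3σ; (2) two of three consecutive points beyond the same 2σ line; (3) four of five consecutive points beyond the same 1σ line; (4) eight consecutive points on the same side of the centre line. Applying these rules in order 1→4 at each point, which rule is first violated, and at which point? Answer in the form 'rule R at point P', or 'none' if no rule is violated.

rule 1 at point 13

Zone of each point (C = within 1σ̂, B = 1σ̂–2σ̂, A = 2σ̂–3σ̂, * = beyond 3σ̂; sign = side of CL): 1:+C, 2:+C, 3:+C, 4:-B, 5:-C, 6:-B, 7:+C, 8:+C, 9:+B, 10:-C, 11:-C, 12:+B, 13:+*, 14:+C, 15:+C
Rule 1 (one point beyond the 3σ limits) is satisfied at point 13.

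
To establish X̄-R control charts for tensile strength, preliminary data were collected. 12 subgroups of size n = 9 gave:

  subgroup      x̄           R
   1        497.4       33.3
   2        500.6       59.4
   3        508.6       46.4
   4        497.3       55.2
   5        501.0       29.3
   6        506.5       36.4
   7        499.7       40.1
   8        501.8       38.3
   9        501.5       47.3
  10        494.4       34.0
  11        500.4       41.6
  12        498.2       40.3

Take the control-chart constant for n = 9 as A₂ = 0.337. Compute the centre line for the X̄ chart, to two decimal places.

500.62

X̄̄ = (497.4 + 500.6 + 508.6 + 497.3 + 501.0 + 506.5 + 499.7 + 501.8 + 501.5 + 494.4 + 500.4 + 498.2) / 12 = 6007.4000 / 12 = 500.6167
CL = X̄̄ = 500.6167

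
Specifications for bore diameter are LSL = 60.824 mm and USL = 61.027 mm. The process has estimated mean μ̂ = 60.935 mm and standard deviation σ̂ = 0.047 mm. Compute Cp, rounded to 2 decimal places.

0.72

Cp = (USL − LSL) / (6σ̂) = (61.027 − 60.824) / (6 × 0.047) = 0.2030 / 0.2820 = 0.7199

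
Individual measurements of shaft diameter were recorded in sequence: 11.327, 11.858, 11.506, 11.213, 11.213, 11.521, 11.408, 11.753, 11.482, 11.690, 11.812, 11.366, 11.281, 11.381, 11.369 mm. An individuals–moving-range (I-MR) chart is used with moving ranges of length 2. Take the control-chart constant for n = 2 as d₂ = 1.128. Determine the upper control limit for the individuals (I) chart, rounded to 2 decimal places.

X̄ = (11.327 + 11.858 + 11.506 + 11.213 + 11.213 + 11.521 + 11.408 + 11.753 + 11.482 + 11.690 + 11.812 + 11.366 + 11.281 + 11.381 + 11.369) / 15 = 11.4787
Moving ranges: 0.531, 0.352, 0.293, 0.000, 0.308, 0.113, 0.345, 0.271, 0.208, 0.122, 0.446, 0.085, 0.100, 0.012; M̄R̄ = 3.1860 / 14 = 0.2276
UCL = X̄ + 3·M̄R̄/d₂ = 11.4787 + 3 × 0.2276 / 1.128 = 12.0839

12.08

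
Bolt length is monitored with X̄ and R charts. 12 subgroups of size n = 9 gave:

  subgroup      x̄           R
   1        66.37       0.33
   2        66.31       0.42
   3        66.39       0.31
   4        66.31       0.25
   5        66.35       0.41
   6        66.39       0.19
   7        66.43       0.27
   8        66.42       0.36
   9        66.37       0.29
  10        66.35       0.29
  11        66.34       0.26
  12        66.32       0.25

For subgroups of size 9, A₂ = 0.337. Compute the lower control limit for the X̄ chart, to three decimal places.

X̄̄ = (66.37 + 66.31 + 66.39 + 66.31 + 66.35 + 66.39 + 66.43 + 66.42 + 66.37 + 66.35 + 66.34 + 66.32) / 12 = 796.3500 / 12 = 66.3625
R̄ = (0.33 + 0.42 + 0.31 + 0.25 + 0.41 + 0.19 + 0.27 + 0.36 + 0.29 + 0.29 + 0.26 + 0.25) / 12 = 3.6300 / 12 = 0.3025
LCL = X̄̄ − A₂·R̄ = 66.3625 − 0.337 × 0.3025 = 66.2606

66.261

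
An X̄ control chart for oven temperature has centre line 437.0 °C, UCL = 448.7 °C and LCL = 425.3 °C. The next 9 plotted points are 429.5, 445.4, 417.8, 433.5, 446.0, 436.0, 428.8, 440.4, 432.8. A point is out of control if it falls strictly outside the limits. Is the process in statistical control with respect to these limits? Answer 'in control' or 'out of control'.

out of control

Compare each point to [425.3, 448.7]: sample 3 = 417.8 < LCL.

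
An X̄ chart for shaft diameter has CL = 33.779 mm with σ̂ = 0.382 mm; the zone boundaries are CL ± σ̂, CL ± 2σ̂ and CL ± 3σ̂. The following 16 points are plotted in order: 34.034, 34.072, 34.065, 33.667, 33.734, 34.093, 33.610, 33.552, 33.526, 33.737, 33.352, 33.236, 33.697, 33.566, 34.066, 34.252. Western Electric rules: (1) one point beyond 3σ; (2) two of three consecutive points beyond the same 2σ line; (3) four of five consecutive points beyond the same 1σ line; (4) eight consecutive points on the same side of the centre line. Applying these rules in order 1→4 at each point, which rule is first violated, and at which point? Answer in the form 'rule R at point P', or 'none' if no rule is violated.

rule 4 at point 14

Zone of each point (C = within 1σ̂, B = 1σ̂–2σ̂, A = 2σ̂–3σ̂, * = beyond 3σ̂; sign = side of CL): 1:+C, 2:+C, 3:+C, 4:-C, 5:-C, 6:+C, 7:-C, 8:-C, 9:-C, 10:-C, 11:-B, 12:-B, 13:-C, 14:-C, 15:+C, 16:+B
Rule 4 (eight consecutive points on the same side of the centre line) is satisfied at point 14.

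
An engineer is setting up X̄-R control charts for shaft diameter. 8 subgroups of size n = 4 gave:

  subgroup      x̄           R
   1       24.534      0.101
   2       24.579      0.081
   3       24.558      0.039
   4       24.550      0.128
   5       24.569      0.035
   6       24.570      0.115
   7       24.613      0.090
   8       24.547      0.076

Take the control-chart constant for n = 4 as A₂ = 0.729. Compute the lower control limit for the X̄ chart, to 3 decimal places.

X̄̄ = (24.534 + 24.579 + 24.558 + 24.550 + 24.569 + 24.570 + 24.613 + 24.547) / 8 = 196.5200 / 8 = 24.5650
R̄ = (0.101 + 0.081 + 0.039 + 0.128 + 0.035 + 0.115 + 0.090 + 0.076) / 8 = 0.6650 / 8 = 0.0831
LCL = X̄̄ − A₂·R̄ = 24.5650 − 0.729 × 0.0831 = 24.5044

24.504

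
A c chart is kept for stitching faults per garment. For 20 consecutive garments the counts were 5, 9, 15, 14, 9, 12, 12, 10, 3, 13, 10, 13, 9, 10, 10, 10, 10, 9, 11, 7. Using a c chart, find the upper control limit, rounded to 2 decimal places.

19.56

c̄ = (5 + 9 + 15 + 14 + 9 + 12 + 12 + 10 + 3 + 13 + 10 + 13 + 9 + 10 + 10 + 10 + 10 + 9 + 11 + 7) / 20 = 201 / 20 = 10.0500
UCL = c̄ + 3√c̄ = 10.0500 + 3 × √10.0500 = 10.0500 + 3 × 3.1702 = 19.5605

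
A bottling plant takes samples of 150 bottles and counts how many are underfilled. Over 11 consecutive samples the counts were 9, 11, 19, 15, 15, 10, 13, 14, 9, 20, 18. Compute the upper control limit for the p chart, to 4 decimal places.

0.1638

p̄ = Σdᵢ / (k·n) = 153 / (11 × 150) = 0.09273
UCL = p̄ + 3·√(p̄(1−p̄)/n) = 0.09273 + 3 × √(0.09273×0.90727/150) = 0.09273 + 3 × 0.02368 = 0.16377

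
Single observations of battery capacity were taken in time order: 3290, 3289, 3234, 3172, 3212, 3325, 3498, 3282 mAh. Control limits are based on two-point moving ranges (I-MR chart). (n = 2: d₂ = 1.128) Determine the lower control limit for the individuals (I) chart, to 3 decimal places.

X̄ = (3290 + 3289 + 3234 + 3172 + 3212 + 3325 + 3498 + 3282) / 8 = 3287.7500
Moving ranges: 1, 55, 62, 40, 113, 173, 216; M̄R̄ = 660.0000 / 7 = 94.2857
LCL = X̄ − 3·M̄R̄/d₂ = 3287.7500 − 3 × 94.2857 / 1.128 = 3036.9901

3036.990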